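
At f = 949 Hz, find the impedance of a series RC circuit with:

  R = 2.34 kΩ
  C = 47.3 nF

Step 1 — Angular frequency: ω = 2π·f = 2π·949 = 5963 rad/s.
Step 2 — Component impedances:
  R: Z = R = 2340 Ω
  C: Z = 1/(jωC) = -j/(ω·C) = 0 - j3546 Ω
Step 3 — Series combination: Z_total = R + C = 2340 - j3546 Ω = 4248∠-56.6° Ω.

Z = 2340 - j3546 Ω = 4248∠-56.6° Ω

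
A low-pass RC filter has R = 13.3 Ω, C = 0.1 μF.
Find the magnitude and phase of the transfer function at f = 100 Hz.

Step 1 — Angular frequency: ω = 2π·100 = 628.3 rad/s.
Step 2 — Transfer function: H(jω) = 1/(1 + jωRC).
Step 3 — Denominator: 1 + jωRC = 1 + j·628.3·13.3·1e-07 = 1 + j0.0008357.
Step 4 — H = 1 - j0.0008357.
Step 5 — Magnitude: |H| = 1 (-0.0 dB); phase: φ = -0.0°.

|H| = 1 (-0.0 dB), φ = -0.0°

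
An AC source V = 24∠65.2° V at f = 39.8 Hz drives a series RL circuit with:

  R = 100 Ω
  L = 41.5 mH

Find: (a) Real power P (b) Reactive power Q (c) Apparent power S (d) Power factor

Step 1 — Angular frequency: ω = 2π·f = 2π·39.8 = 250.1 rad/s.
Step 2 — Component impedances:
  R: Z = R = 100 Ω
  L: Z = jωL = j·250.1·0.0415 = 0 + j10.38 Ω
Step 3 — Series combination: Z_total = R + L = 100 + j10.38 Ω = 100.5∠5.9° Ω.
Step 4 — Source phasor: V = 24∠65.2° V = 10.07 + j21.79 V.
Step 5 — Current: I = V / Z = 0.122 + j0.2052 A = 0.2387∠59.3° A.
Step 6 — Complex power: S = V·I* = 5.699 + j0.5914 VA.
Step 7 — Real power: P = Re(S) = 5.699 W.
Step 8 — Reactive power: Q = Im(S) = 0.5914 VAR.
Step 9 — Apparent power: |S| = 5.729 VA.
Step 10 — Power factor: PF = P/|S| = 0.9947 (lagging).

(a) P = 5.699 W  (b) Q = 0.5914 VAR  (c) S = 5.729 VA  (d) PF = 0.9947 (lagging)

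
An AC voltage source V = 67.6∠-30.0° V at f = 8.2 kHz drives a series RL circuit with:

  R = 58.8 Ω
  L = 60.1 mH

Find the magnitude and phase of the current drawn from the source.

Step 1 — Angular frequency: ω = 2π·f = 2π·8200 = 5.152e+04 rad/s.
Step 2 — Component impedances:
  R: Z = R = 58.8 Ω
  L: Z = jωL = j·5.152e+04·0.0601 = 0 + j3096 Ω
Step 3 — Series combination: Z_total = R + L = 58.8 + j3096 Ω = 3097∠88.9° Ω.
Step 4 — Source phasor: V = 67.6∠-30.0° V = 58.54 - j33.8 V.
Step 5 — Ohm's law: I = V / Z_total = (58.54 - j33.8) / (58.8 + j3096) = -0.01055 - j0.01911 A.
Step 6 — Convert to polar: |I| = 0.02183 A, ∠I = -118.9°.

I = 0.02183∠-118.9° A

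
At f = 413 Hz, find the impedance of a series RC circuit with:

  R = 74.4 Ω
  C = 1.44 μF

Step 1 — Angular frequency: ω = 2π·f = 2π·413 = 2595 rad/s.
Step 2 — Component impedances:
  R: Z = R = 74.4 Ω
  C: Z = 1/(jωC) = -j/(ω·C) = 0 - j267.6 Ω
Step 3 — Series combination: Z_total = R + C = 74.4 - j267.6 Ω = 277.8∠-74.5° Ω.

Z = 74.4 - j267.6 Ω = 277.8∠-74.5° Ω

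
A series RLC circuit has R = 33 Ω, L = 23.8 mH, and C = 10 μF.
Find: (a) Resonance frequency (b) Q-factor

Step 1 — Resonance condition Im(Z)=0 gives ω₀ = 1/√(LC).
Step 2 — ω₀ = 1/√(0.0238·1e-05) = 2050 rad/s.
Step 3 — f₀ = ω₀/(2π) = 326.2 Hz.
Step 4 — Series Q: Q = ω₀L/R = 2050·0.0238/33 = 1.478.

(a) f₀ = 326.2 Hz  (b) Q = 1.478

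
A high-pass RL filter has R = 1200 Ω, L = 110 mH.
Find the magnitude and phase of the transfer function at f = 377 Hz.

Step 1 — Angular frequency: ω = 2π·377 = 2369 rad/s.
Step 2 — Transfer function: H(jω) = jωL/(R + jωL).
Step 3 — Numerator jωL = j·260.6; denominator R + jωL = 1200 + j260.6.
Step 4 — H = 0.04503 + j0.2074.
Step 5 — Magnitude: |H| = 0.2122 (-13.5 dB); phase: φ = 77.7°.

|H| = 0.2122 (-13.5 dB), φ = 77.7°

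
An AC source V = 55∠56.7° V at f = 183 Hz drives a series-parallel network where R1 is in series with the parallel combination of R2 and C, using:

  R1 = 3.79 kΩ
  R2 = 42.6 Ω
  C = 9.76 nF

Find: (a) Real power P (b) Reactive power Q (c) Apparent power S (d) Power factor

Step 1 — Angular frequency: ω = 2π·f = 2π·183 = 1150 rad/s.
Step 2 — Component impedances:
  R1: Z = R = 3790 Ω
  R2: Z = R = 42.6 Ω
  C: Z = 1/(jωC) = -j/(ω·C) = 0 - j8.911e+04 Ω
Step 3 — Parallel branch: R2 || C = 1/(1/R2 + 1/C) = 42.6 - j0.02037 Ω.
Step 4 — Series with R1: Z_total = R1 + (R2 || C) = 3833 - j0.02037 Ω = 3833∠-0.0° Ω.
Step 5 — Source phasor: V = 55∠56.7° V = 30.2 + j45.97 V.
Step 6 — Current: I = V / Z = 0.007879 + j0.01199 A = 0.01435∠56.7° A.
Step 7 — Complex power: S = V·I* = 0.7893 - j4.194e-06 VA.
Step 8 — Real power: P = Re(S) = 0.7893 W.
Step 9 — Reactive power: Q = Im(S) = -4.194e-06 VAR.
Step 10 — Apparent power: |S| = 0.7893 VA.
Step 11 — Power factor: PF = P/|S| = 1 (leading).

(a) P = 0.7893 W  (b) Q = -4.194e-06 VAR  (c) S = 0.7893 VA  (d) PF = 1 (leading)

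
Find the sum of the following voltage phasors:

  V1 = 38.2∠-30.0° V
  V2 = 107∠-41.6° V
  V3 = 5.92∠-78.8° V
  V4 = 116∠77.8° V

Step 1 — Convert each phasor to rectangular form:
  V1 = 38.2·(cos(-30.0°) + j·sin(-30.0°)) = 33.08 - j19.1 V
  V2 = 107·(cos(-41.6°) + j·sin(-41.6°)) = 80.01 - j71.04 V
  V3 = 5.92·(cos(-78.8°) + j·sin(-78.8°)) = 1.15 - j5.807 V
  V4 = 116·(cos(77.8°) + j·sin(77.8°)) = 24.51 + j113.4 V
Step 2 — Sum components: V_total = 138.8 + j17.43 V.
Step 3 — Convert to polar: |V_total| = 139.9 V, ∠V_total = 7.2°.

V_total = 139.9∠7.2° V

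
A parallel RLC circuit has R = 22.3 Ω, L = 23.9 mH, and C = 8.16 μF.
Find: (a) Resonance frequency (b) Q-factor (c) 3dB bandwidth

Step 1 — Resonance: ω₀ = 1/√(LC) = 1/√(0.0239·8.16e-06) = 2264 rad/s.
Step 2 — f₀ = ω₀/(2π) = 360.4 Hz.
Step 3 — Parallel Q: Q = R/(ω₀L) = 22.3/(2264·0.0239) = 0.4121.
Step 4 — Bandwidth: Δω = ω₀/Q = 5495 rad/s; BW = Δω/(2π) = 874.6 Hz.

(a) f₀ = 360.4 Hz  (b) Q = 0.4121  (c) BW = 874.6 Hz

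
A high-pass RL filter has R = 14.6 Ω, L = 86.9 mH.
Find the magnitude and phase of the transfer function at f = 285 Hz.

Step 1 — Angular frequency: ω = 2π·285 = 1791 rad/s.
Step 2 — Transfer function: H(jω) = jωL/(R + jωL).
Step 3 — Numerator jωL = j·155.6; denominator R + jωL = 14.6 + j155.6.
Step 4 — H = 0.9913 + j0.093.
Step 5 — Magnitude: |H| = 0.9956 (-0.0 dB); phase: φ = 5.4°.

|H| = 0.9956 (-0.0 dB), φ = 5.4°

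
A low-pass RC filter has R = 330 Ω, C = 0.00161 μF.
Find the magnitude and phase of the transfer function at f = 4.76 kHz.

Step 1 — Angular frequency: ω = 2π·4760 = 2.991e+04 rad/s.
Step 2 — Transfer function: H(jω) = 1/(1 + jωRC).
Step 3 — Denominator: 1 + jωRC = 1 + j·2.991e+04·330·1.61e-09 = 1 + j0.01589.
Step 4 — H = 0.9997 - j0.01589.
Step 5 — Magnitude: |H| = 0.9999 (-0.0 dB); phase: φ = -0.9°.

|H| = 0.9999 (-0.0 dB), φ = -0.9°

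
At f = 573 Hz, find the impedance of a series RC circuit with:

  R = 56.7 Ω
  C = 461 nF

Step 1 — Angular frequency: ω = 2π·f = 2π·573 = 3600 rad/s.
Step 2 — Component impedances:
  R: Z = R = 56.7 Ω
  C: Z = 1/(jωC) = -j/(ω·C) = 0 - j602.5 Ω
Step 3 — Series combination: Z_total = R + C = 56.7 - j602.5 Ω = 605.2∠-84.6° Ω.

Z = 56.7 - j602.5 Ω = 605.2∠-84.6° Ω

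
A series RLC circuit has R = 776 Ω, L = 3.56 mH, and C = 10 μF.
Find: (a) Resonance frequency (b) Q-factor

Step 1 — Resonance condition Im(Z)=0 gives ω₀ = 1/√(LC).
Step 2 — ω₀ = 1/√(0.00356·1e-05) = 5300 rad/s.
Step 3 — f₀ = ω₀/(2π) = 843.5 Hz.
Step 4 — Series Q: Q = ω₀L/R = 5300·0.00356/776 = 0.02431.

(a) f₀ = 843.5 Hz  (b) Q = 0.02431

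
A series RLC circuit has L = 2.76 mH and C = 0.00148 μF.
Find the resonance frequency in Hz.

Step 1 — Resonance condition Im(Z)=0 gives ω₀ = 1/√(LC).
Step 2 — ω₀ = 1/√(0.00276·1.48e-09) = 4.948e+05 rad/s.
Step 3 — f₀ = ω₀/(2π) = 7.875e+04 Hz.

f₀ = 7.875e+04 Hz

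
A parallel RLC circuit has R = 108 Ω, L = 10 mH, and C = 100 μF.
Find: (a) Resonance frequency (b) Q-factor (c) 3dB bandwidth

Step 1 — Resonance: ω₀ = 1/√(LC) = 1/√(0.01·0.0001) = 1000 rad/s.
Step 2 — f₀ = ω₀/(2π) = 159.2 Hz.
Step 3 — Parallel Q: Q = R/(ω₀L) = 108/(1000·0.01) = 10.8.
Step 4 — Bandwidth: Δω = ω₀/Q = 92.59 rad/s; BW = Δω/(2π) = 14.74 Hz.

(a) f₀ = 159.2 Hz  (b) Q = 10.8  (c) BW = 14.74 Hz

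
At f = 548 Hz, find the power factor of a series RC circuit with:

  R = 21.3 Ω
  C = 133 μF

Step 1 — Angular frequency: ω = 2π·f = 2π·548 = 3443 rad/s.
Step 2 — Component impedances:
  R: Z = R = 21.3 Ω
  C: Z = 1/(jωC) = -j/(ω·C) = 0 - j2.184 Ω
Step 3 — Series combination: Z_total = R + C = 21.3 - j2.184 Ω = 21.41∠-5.9° Ω.
Step 4 — Power factor: PF = cos(φ) = Re(Z)/|Z| = 21.3/21.412 = 0.9948.
Step 5 — Type: Im(Z) = -2.184 ⇒ leading (phase φ = -5.9°).

PF = 0.9948 (leading, φ = -5.9°)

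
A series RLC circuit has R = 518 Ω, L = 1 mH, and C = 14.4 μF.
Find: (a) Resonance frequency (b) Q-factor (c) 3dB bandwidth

Step 1 — Resonance condition Im(Z)=0 gives ω₀ = 1/√(LC).
Step 2 — ω₀ = 1/√(0.001·1.44e-05) = 8333 rad/s.
Step 3 — f₀ = ω₀/(2π) = 1326 Hz.
Step 4 — Series Q: Q = ω₀L/R = 8333·0.001/518 = 0.01609.
Step 5 — 3dB bandwidth: Δω = ω₀/Q = 5.18e+05 rad/s; BW = Δω/(2π) = 8.244e+04 Hz.

(a) f₀ = 1326 Hz  (b) Q = 0.01609  (c) BW = 8.244e+04 Hz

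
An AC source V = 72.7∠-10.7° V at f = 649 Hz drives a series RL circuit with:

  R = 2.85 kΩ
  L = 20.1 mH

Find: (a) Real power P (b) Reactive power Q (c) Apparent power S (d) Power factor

Step 1 — Angular frequency: ω = 2π·f = 2π·649 = 4078 rad/s.
Step 2 — Component impedances:
  R: Z = R = 2850 Ω
  L: Z = jωL = j·4078·0.0201 = 0 + j81.96 Ω
Step 3 — Series combination: Z_total = R + L = 2850 + j81.96 Ω = 2851∠1.6° Ω.
Step 4 — Source phasor: V = 72.7∠-10.7° V = 71.44 - j13.5 V.
Step 5 — Current: I = V / Z = 0.02491 - j0.005452 A = 0.0255∠-12.3° A.
Step 6 — Complex power: S = V·I* = 1.853 + j0.05329 VA.
Step 7 — Real power: P = Re(S) = 1.853 W.
Step 8 — Reactive power: Q = Im(S) = 0.05329 VAR.
Step 9 — Apparent power: |S| = 1.854 VA.
Step 10 — Power factor: PF = P/|S| = 0.9996 (lagging).

(a) P = 1.853 W  (b) Q = 0.05329 VAR  (c) S = 1.854 VA  (d) PF = 0.9996 (lagging)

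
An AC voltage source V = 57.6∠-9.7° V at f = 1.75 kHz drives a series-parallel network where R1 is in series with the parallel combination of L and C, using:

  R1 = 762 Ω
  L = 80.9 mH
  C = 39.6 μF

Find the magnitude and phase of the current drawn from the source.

Step 1 — Angular frequency: ω = 2π·f = 2π·1750 = 1.1e+04 rad/s.
Step 2 — Component impedances:
  R1: Z = R = 762 Ω
  L: Z = jωL = j·1.1e+04·0.0809 = 0 + j889.5 Ω
  C: Z = 1/(jωC) = -j/(ω·C) = 0 - j2.297 Ω
Step 3 — Parallel branch: L || C = 1/(1/L + 1/C) = 0 - j2.303 Ω.
Step 4 — Series with R1: Z_total = R1 + (L || C) = 762 - j2.303 Ω = 762∠-0.2° Ω.
Step 5 — Source phasor: V = 57.6∠-9.7° V = 56.78 - j9.705 V.
Step 6 — Ohm's law: I = V / Z_total = (56.78 - j9.705) / (762 - j2.303) = 0.07455 - j0.01251 A.
Step 7 — Convert to polar: |I| = 0.07559 A, ∠I = -9.5°.

I = 0.07559∠-9.5° A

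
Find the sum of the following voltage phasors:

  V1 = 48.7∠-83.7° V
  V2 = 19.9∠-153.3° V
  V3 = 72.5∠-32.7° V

Step 1 — Convert each phasor to rectangular form:
  V1 = 48.7·(cos(-83.7°) + j·sin(-83.7°)) = 5.344 - j48.41 V
  V2 = 19.9·(cos(-153.3°) + j·sin(-153.3°)) = -17.78 - j8.941 V
  V3 = 72.5·(cos(-32.7°) + j·sin(-32.7°)) = 61.01 - j39.17 V
Step 2 — Sum components: V_total = 48.58 - j96.51 V.
Step 3 — Convert to polar: |V_total| = 108 V, ∠V_total = -63.3°.

V_total = 108∠-63.3° V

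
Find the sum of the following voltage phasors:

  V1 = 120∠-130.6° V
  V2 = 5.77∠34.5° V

Step 1 — Convert each phasor to rectangular form:
  V1 = 120·(cos(-130.6°) + j·sin(-130.6°)) = -78.09 - j91.11 V
  V2 = 5.77·(cos(34.5°) + j·sin(34.5°)) = 4.755 + j3.268 V
Step 2 — Sum components: V_total = -73.34 - j87.84 V.
Step 3 — Convert to polar: |V_total| = 114.4 V, ∠V_total = -129.9°.

V_total = 114.4∠-129.9° V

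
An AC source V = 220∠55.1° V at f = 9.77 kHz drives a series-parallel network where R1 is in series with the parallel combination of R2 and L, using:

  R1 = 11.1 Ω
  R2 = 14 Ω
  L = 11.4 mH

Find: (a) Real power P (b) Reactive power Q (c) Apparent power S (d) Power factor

Step 1 — Angular frequency: ω = 2π·f = 2π·9770 = 6.139e+04 rad/s.
Step 2 — Component impedances:
  R1: Z = R = 11.1 Ω
  R2: Z = R = 14 Ω
  L: Z = jωL = j·6.139e+04·0.0114 = 0 + j699.8 Ω
Step 3 — Parallel branch: R2 || L = 1/(1/R2 + 1/L) = 13.99 + j0.28 Ω.
Step 4 — Series with R1: Z_total = R1 + (R2 || L) = 25.09 + j0.28 Ω = 25.1∠0.6° Ω.
Step 5 — Source phasor: V = 220∠55.1° V = 125.9 + j180.4 V.
Step 6 — Current: I = V / Z = 5.096 + j7.133 A = 8.766∠54.5° A.
Step 7 — Complex power: S = V·I* = 1928 + j21.51 VA.
Step 8 — Real power: P = Re(S) = 1928 W.
Step 9 — Reactive power: Q = Im(S) = 21.51 VAR.
Step 10 — Apparent power: |S| = 1929 VA.
Step 11 — Power factor: PF = P/|S| = 0.9999 (lagging).

(a) P = 1928 W  (b) Q = 21.51 VAR  (c) S = 1929 VA  (d) PF = 0.9999 (lagging)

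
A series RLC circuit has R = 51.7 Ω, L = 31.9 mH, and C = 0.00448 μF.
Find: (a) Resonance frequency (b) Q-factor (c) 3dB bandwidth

Step 1 — Resonance condition Im(Z)=0 gives ω₀ = 1/√(LC).
Step 2 — ω₀ = 1/√(0.0319·4.48e-09) = 8.365e+04 rad/s.
Step 3 — f₀ = ω₀/(2π) = 1.331e+04 Hz.
Step 4 — Series Q: Q = ω₀L/R = 8.365e+04·0.0319/51.7 = 51.61.
Step 5 — 3dB bandwidth: Δω = ω₀/Q = 1621 rad/s; BW = Δω/(2π) = 257.9 Hz.

(a) f₀ = 1.331e+04 Hz  (b) Q = 51.61  (c) BW = 257.9 Hz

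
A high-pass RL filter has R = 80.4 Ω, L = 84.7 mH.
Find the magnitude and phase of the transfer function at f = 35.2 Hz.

Step 1 — Angular frequency: ω = 2π·35.2 = 221.2 rad/s.
Step 2 — Transfer function: H(jω) = jωL/(R + jωL).
Step 3 — Numerator jωL = j·18.73; denominator R + jωL = 80.4 + j18.73.
Step 4 — H = 0.05149 + j0.221.
Step 5 — Magnitude: |H| = 0.2269 (-12.9 dB); phase: φ = 76.9°.

|H| = 0.2269 (-12.9 dB), φ = 76.9°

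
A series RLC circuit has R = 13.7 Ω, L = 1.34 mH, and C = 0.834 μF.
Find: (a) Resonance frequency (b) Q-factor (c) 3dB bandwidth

Step 1 — Resonance: ω₀ = 1/√(LC) = 1/√(0.00134·8.34e-07) = 2.991e+04 rad/s.
Step 2 — f₀ = ω₀/(2π) = 4761 Hz.
Step 3 — Series Q: Q = ω₀L/R = 2.991e+04·0.00134/13.7 = 2.926.
Step 4 — Bandwidth: Δω = ω₀/Q = 1.022e+04 rad/s; BW = Δω/(2π) = 1627 Hz.

(a) f₀ = 4761 Hz  (b) Q = 2.926  (c) BW = 1627 Hz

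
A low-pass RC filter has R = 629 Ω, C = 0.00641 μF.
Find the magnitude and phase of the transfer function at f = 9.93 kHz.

Step 1 — Angular frequency: ω = 2π·9930 = 6.239e+04 rad/s.
Step 2 — Transfer function: H(jω) = 1/(1 + jωRC).
Step 3 — Denominator: 1 + jωRC = 1 + j·6.239e+04·629·6.41e-09 = 1 + j0.2516.
Step 4 — H = 0.9405 - j0.2366.
Step 5 — Magnitude: |H| = 0.9698 (-0.3 dB); phase: φ = -14.1°.

|H| = 0.9698 (-0.3 dB), φ = -14.1°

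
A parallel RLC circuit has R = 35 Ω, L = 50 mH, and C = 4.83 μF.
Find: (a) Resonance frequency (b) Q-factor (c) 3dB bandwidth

Step 1 — Resonance: ω₀ = 1/√(LC) = 1/√(0.05·4.83e-06) = 2035 rad/s.
Step 2 — f₀ = ω₀/(2π) = 323.9 Hz.
Step 3 — Parallel Q: Q = R/(ω₀L) = 35/(2035·0.05) = 0.344.
Step 4 — Bandwidth: Δω = ω₀/Q = 5915 rad/s; BW = Δω/(2π) = 941.5 Hz.

(a) f₀ = 323.9 Hz  (b) Q = 0.344  (c) BW = 941.5 Hz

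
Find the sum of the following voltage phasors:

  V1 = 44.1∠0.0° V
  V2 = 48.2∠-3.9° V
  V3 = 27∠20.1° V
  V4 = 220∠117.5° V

Step 1 — Convert each phasor to rectangular form:
  V1 = 44.1·(cos(0.0°) + j·sin(0.0°)) = 44.1 V
  V2 = 48.2·(cos(-3.9°) + j·sin(-3.9°)) = 48.09 - j3.278 V
  V3 = 27·(cos(20.1°) + j·sin(20.1°)) = 25.36 + j9.279 V
  V4 = 220·(cos(117.5°) + j·sin(117.5°)) = -101.6 + j195.1 V
Step 2 — Sum components: V_total = 15.96 + j201.1 V.
Step 3 — Convert to polar: |V_total| = 201.8 V, ∠V_total = 85.5°.

V_total = 201.8∠85.5° V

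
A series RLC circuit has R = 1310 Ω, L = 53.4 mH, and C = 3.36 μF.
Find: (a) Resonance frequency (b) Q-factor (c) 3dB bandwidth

Step 1 — Resonance: ω₀ = 1/√(LC) = 1/√(0.0534·3.36e-06) = 2361 rad/s.
Step 2 — f₀ = ω₀/(2π) = 375.7 Hz.
Step 3 — Series Q: Q = ω₀L/R = 2361·0.0534/1310 = 0.09623.
Step 4 — Bandwidth: Δω = ω₀/Q = 2.453e+04 rad/s; BW = Δω/(2π) = 3904 Hz.

(a) f₀ = 375.7 Hz  (b) Q = 0.09623  (c) BW = 3904 Hz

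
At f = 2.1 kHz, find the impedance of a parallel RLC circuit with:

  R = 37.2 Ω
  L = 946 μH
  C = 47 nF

Step 1 — Angular frequency: ω = 2π·f = 2π·2100 = 1.319e+04 rad/s.
Step 2 — Component impedances:
  R: Z = R = 37.2 Ω
  L: Z = jωL = j·1.319e+04·0.000946 = 0 + j12.48 Ω
  C: Z = 1/(jωC) = -j/(ω·C) = 0 - j1613 Ω
Step 3 — Parallel combination: 1/Z_total = 1/R + 1/L + 1/C; Z_total = 3.817 + j11.29 Ω = 11.92∠71.3° Ω.

Z = 3.817 + j11.29 Ω = 11.92∠71.3° Ω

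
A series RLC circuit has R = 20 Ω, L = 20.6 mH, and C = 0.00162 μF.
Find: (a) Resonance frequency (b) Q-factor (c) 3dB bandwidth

Step 1 — Resonance condition Im(Z)=0 gives ω₀ = 1/√(LC).
Step 2 — ω₀ = 1/√(0.0206·1.62e-09) = 1.731e+05 rad/s.
Step 3 — f₀ = ω₀/(2π) = 2.755e+04 Hz.
Step 4 — Series Q: Q = ω₀L/R = 1.731e+05·0.0206/20 = 178.3.
Step 5 — 3dB bandwidth: Δω = ω₀/Q = 970.9 rad/s; BW = Δω/(2π) = 154.5 Hz.

(a) f₀ = 2.755e+04 Hz  (b) Q = 178.3  (c) BW = 154.5 Hz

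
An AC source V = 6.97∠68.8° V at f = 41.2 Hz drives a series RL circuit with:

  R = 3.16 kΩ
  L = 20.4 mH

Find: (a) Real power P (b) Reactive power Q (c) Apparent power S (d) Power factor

Step 1 — Angular frequency: ω = 2π·f = 2π·41.2 = 258.9 rad/s.
Step 2 — Component impedances:
  R: Z = R = 3160 Ω
  L: Z = jωL = j·258.9·0.0204 = 0 + j5.281 Ω
Step 3 — Series combination: Z_total = R + L = 3160 + j5.281 Ω = 3160∠0.1° Ω.
Step 4 — Source phasor: V = 6.97∠68.8° V = 2.521 + j6.498 V.
Step 5 — Current: I = V / Z = 0.0008011 + j0.002055 A = 0.002206∠68.7° A.
Step 6 — Complex power: S = V·I* = 0.01537 + j2.569e-05 VA.
Step 7 — Real power: P = Re(S) = 0.01537 W.
Step 8 — Reactive power: Q = Im(S) = 2.569e-05 VAR.
Step 9 — Apparent power: |S| = 0.01537 VA.
Step 10 — Power factor: PF = P/|S| = 1 (lagging).

(a) P = 0.01537 W  (b) Q = 2.569e-05 VAR  (c) S = 0.01537 VA  (d) PF = 1 (lagging)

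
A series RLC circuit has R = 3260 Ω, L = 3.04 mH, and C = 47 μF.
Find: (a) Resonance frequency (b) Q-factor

Step 1 — Resonance condition Im(Z)=0 gives ω₀ = 1/√(LC).
Step 2 — ω₀ = 1/√(0.00304·4.7e-05) = 2646 rad/s.
Step 3 — f₀ = ω₀/(2π) = 421.1 Hz.
Step 4 — Series Q: Q = ω₀L/R = 2646·0.00304/3260 = 0.002467.

(a) f₀ = 421.1 Hz  (b) Q = 0.002467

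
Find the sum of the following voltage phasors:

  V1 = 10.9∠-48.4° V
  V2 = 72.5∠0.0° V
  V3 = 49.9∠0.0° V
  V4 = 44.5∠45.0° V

Step 1 — Convert each phasor to rectangular form:
  V1 = 10.9·(cos(-48.4°) + j·sin(-48.4°)) = 7.237 - j8.151 V
  V2 = 72.5·(cos(0.0°) + j·sin(0.0°)) = 72.5 V
  V3 = 49.9·(cos(0.0°) + j·sin(0.0°)) = 49.9 V
  V4 = 44.5·(cos(45.0°) + j·sin(45.0°)) = 31.47 + j31.47 V
Step 2 — Sum components: V_total = 161.1 + j23.32 V.
Step 3 — Convert to polar: |V_total| = 162.8 V, ∠V_total = 8.2°.

V_total = 162.8∠8.2° V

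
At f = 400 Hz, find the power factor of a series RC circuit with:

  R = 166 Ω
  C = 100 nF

Step 1 — Angular frequency: ω = 2π·f = 2π·400 = 2513 rad/s.
Step 2 — Component impedances:
  R: Z = R = 166 Ω
  C: Z = 1/(jωC) = -j/(ω·C) = 0 - j3979 Ω
Step 3 — Series combination: Z_total = R + C = 166 - j3979 Ω = 3982∠-87.6° Ω.
Step 4 — Power factor: PF = cos(φ) = Re(Z)/|Z| = 166/3982.3 = 0.04168.
Step 5 — Type: Im(Z) = -3979 ⇒ leading (phase φ = -87.6°).

PF = 0.04168 (leading, φ = -87.6°)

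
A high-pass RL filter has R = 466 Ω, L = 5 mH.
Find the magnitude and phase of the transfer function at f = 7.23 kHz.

Step 1 — Angular frequency: ω = 2π·7230 = 4.543e+04 rad/s.
Step 2 — Transfer function: H(jω) = jωL/(R + jωL).
Step 3 — Numerator jωL = j·227.1; denominator R + jωL = 466 + j227.1.
Step 4 — H = 0.192 + j0.3938.
Step 5 — Magnitude: |H| = 0.4381 (-7.2 dB); phase: φ = 64.0°.

|H| = 0.4381 (-7.2 dB), φ = 64.0°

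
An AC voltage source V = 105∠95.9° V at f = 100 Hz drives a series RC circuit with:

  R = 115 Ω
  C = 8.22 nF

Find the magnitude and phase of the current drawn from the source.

Step 1 — Angular frequency: ω = 2π·f = 2π·100 = 628.3 rad/s.
Step 2 — Component impedances:
  R: Z = R = 115 Ω
  C: Z = 1/(jωC) = -j/(ω·C) = 0 - j1.936e+05 Ω
Step 3 — Series combination: Z_total = R + C = 115 - j1.936e+05 Ω = 1.936e+05∠-90.0° Ω.
Step 4 — Source phasor: V = 105∠95.9° V = -10.79 + j104.4 V.
Step 5 — Ohm's law: I = V / Z_total = (-10.79 + j104.4) / (115 - j1.936e+05) = -0.0005395 - j5.542e-05 A.
Step 6 — Convert to polar: |I| = 0.0005423 A, ∠I = -174.1°.

I = 0.0005423∠-174.1° A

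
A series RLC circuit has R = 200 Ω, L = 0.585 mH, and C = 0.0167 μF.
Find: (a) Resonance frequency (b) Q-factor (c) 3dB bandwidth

Step 1 — Resonance: ω₀ = 1/√(LC) = 1/√(0.000585·1.67e-08) = 3.199e+05 rad/s.
Step 2 — f₀ = ω₀/(2π) = 5.092e+04 Hz.
Step 3 — Series Q: Q = ω₀L/R = 3.199e+05·0.000585/200 = 0.9358.
Step 4 — Bandwidth: Δω = ω₀/Q = 3.419e+05 rad/s; BW = Δω/(2π) = 5.441e+04 Hz.

(a) f₀ = 5.092e+04 Hz  (b) Q = 0.9358  (c) BW = 5.441e+04 Hz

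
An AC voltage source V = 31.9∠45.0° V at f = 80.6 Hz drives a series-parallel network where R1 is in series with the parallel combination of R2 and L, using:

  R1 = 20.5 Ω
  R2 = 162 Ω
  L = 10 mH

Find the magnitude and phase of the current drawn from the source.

Step 1 — Angular frequency: ω = 2π·f = 2π·80.6 = 506.4 rad/s.
Step 2 — Component impedances:
  R1: Z = R = 20.5 Ω
  R2: Z = R = 162 Ω
  L: Z = jωL = j·506.4·0.01 = 0 + j5.064 Ω
Step 3 — Parallel branch: R2 || L = 1/(1/R2 + 1/L) = 0.1582 + j5.059 Ω.
Step 4 — Series with R1: Z_total = R1 + (R2 || L) = 20.66 + j5.059 Ω = 21.27∠13.8° Ω.
Step 5 — Source phasor: V = 31.9∠45.0° V = 22.56 + j22.56 V.
Step 6 — Ohm's law: I = V / Z_total = (22.56 + j22.56) / (20.66 + j5.059) = 1.282 + j0.7778 A.
Step 7 — Convert to polar: |I| = 1.5 A, ∠I = 31.2°.

I = 1.5∠31.2° A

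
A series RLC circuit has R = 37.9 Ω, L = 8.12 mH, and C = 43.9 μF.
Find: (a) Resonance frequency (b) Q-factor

Step 1 — Resonance condition Im(Z)=0 gives ω₀ = 1/√(LC).
Step 2 — ω₀ = 1/√(0.00812·4.39e-05) = 1675 rad/s.
Step 3 — f₀ = ω₀/(2π) = 266.6 Hz.
Step 4 — Series Q: Q = ω₀L/R = 1675·0.00812/37.9 = 0.3588.

(a) f₀ = 266.6 Hz  (b) Q = 0.3588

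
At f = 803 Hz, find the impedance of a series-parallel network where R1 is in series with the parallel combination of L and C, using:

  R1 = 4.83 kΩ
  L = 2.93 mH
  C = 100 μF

Step 1 — Angular frequency: ω = 2π·f = 2π·803 = 5045 rad/s.
Step 2 — Component impedances:
  R1: Z = R = 4830 Ω
  L: Z = jωL = j·5045·0.00293 = 0 + j14.78 Ω
  C: Z = 1/(jωC) = -j/(ω·C) = 0 - j1.982 Ω
Step 3 — Parallel branch: L || C = 1/(1/L + 1/C) = 0 - j2.289 Ω.
Step 4 — Series with R1: Z_total = R1 + (L || C) = 4830 - j2.289 Ω = 4830∠-0.0° Ω.

Z = 4830 - j2.289 Ω = 4830∠-0.0° Ω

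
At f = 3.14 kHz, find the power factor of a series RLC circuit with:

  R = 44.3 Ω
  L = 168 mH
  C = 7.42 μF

Step 1 — Angular frequency: ω = 2π·f = 2π·3140 = 1.973e+04 rad/s.
Step 2 — Component impedances:
  R: Z = R = 44.3 Ω
  L: Z = jωL = j·1.973e+04·0.168 = 0 + j3315 Ω
  C: Z = 1/(jωC) = -j/(ω·C) = 0 - j6.831 Ω
Step 3 — Series combination: Z_total = R + L + C = 44.3 + j3308 Ω = 3308∠89.2° Ω.
Step 4 — Power factor: PF = cos(φ) = Re(Z)/|Z| = 44.3/3308 = 0.01339.
Step 5 — Type: Im(Z) = 3308 ⇒ lagging (phase φ = 89.2°).

PF = 0.01339 (lagging, φ = 89.2°)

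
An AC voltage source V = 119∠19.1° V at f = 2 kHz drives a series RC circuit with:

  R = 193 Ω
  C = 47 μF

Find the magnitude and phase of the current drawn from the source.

Step 1 — Angular frequency: ω = 2π·f = 2π·2000 = 1.257e+04 rad/s.
Step 2 — Component impedances:
  R: Z = R = 193 Ω
  C: Z = 1/(jωC) = -j/(ω·C) = 0 - j1.693 Ω
Step 3 — Series combination: Z_total = R + C = 193 - j1.693 Ω = 193∠-0.5° Ω.
Step 4 — Source phasor: V = 119∠19.1° V = 112.4 + j38.94 V.
Step 5 — Ohm's law: I = V / Z_total = (112.4 + j38.94) / (193 - j1.693) = 0.5808 + j0.2069 A.
Step 6 — Convert to polar: |I| = 0.6166 A, ∠I = 19.6°.

I = 0.6166∠19.6° A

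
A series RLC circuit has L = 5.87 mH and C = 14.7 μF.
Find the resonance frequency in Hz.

Step 1 — Resonance condition Im(Z)=0 gives ω₀ = 1/√(LC).
Step 2 — ω₀ = 1/√(0.00587·1.47e-05) = 3404 rad/s.
Step 3 — f₀ = ω₀/(2π) = 541.8 Hz.

f₀ = 541.8 Hz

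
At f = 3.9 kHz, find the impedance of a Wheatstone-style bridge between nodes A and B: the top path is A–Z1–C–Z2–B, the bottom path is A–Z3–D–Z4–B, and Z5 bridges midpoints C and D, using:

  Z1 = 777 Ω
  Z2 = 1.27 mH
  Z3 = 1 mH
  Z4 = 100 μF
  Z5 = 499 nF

Step 1 — Angular frequency: ω = 2π·f = 2π·3900 = 2.45e+04 rad/s.
Step 2 — Component impedances:
  Z1: Z = R = 777 Ω
  Z2: Z = jωL = j·2.45e+04·0.00127 = 0 + j31.12 Ω
  Z3: Z = jωL = j·2.45e+04·0.001 = 0 + j24.5 Ω
  Z4: Z = 1/(jωC) = -j/(ω·C) = 0 - j0.4081 Ω
  Z5: Z = 1/(jωC) = -j/(ω·C) = 0 - j81.78 Ω
Step 3 — Bridge requires nodal analysis (the Z5 bridge couples midpoints C and D, so the two paths cannot be reduced to a simple series/parallel combination). Setting node B to ground and injecting 1 A at node A, the 3-node admittance system at A, C, D solves to V_A = Z_AB = 0.7256 + j24.03 Ω = 24.04∠88.3° Ω.

Z = 0.7256 + j24.03 Ω = 24.04∠88.3° Ω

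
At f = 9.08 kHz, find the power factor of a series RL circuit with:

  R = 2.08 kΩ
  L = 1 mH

Step 1 — Angular frequency: ω = 2π·f = 2π·9080 = 5.705e+04 rad/s.
Step 2 — Component impedances:
  R: Z = R = 2080 Ω
  L: Z = jωL = j·5.705e+04·0.001 = 0 + j57.05 Ω
Step 3 — Series combination: Z_total = R + L = 2080 + j57.05 Ω = 2081∠1.6° Ω.
Step 4 — Power factor: PF = cos(φ) = Re(Z)/|Z| = 2080/2080.8 = 0.9996.
Step 5 — Type: Im(Z) = 57.05 ⇒ lagging (phase φ = 1.6°).

PF = 0.9996 (lagging, φ = 1.6°)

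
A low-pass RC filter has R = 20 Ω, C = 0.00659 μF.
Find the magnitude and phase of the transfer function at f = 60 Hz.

Step 1 — Angular frequency: ω = 2π·60 = 377 rad/s.
Step 2 — Transfer function: H(jω) = 1/(1 + jωRC).
Step 3 — Denominator: 1 + jωRC = 1 + j·377·20·6.59e-09 = 1 + j4.969e-05.
Step 4 — H = 1 - j4.969e-05.
Step 5 — Magnitude: |H| = 1 (-0.0 dB); phase: φ = -0.0°.

|H| = 1 (-0.0 dB), φ = -0.0°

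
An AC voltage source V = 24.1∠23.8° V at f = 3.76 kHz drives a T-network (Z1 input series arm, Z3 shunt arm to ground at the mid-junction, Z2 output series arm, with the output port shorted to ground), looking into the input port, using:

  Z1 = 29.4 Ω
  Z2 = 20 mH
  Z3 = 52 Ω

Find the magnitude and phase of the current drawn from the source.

Step 1 — Angular frequency: ω = 2π·f = 2π·3760 = 2.362e+04 rad/s.
Step 2 — Component impedances:
  Z1: Z = R = 29.4 Ω
  Z2: Z = jωL = j·2.362e+04·0.02 = 0 + j472.5 Ω
  Z3: Z = R = 52 Ω
Step 3 — With the output port shorted to ground, the output series arm Z2 runs from the junction to ground; the shunt arm Z3 also runs from the junction to ground. They appear in parallel: Z3 || Z2 = 51.38 + j5.654 Ω.
Step 4 — Series with input arm Z1: Z_in = Z1 + (Z3 || Z2) = 80.78 + j5.654 Ω = 80.98∠4.0° Ω.
Step 5 — Source phasor: V = 24.1∠23.8° V = 22.05 + j9.725 V.
Step 6 — Ohm's law: I = V / Z_total = (22.05 + j9.725) / (80.78 + j5.654) = 0.28 + j0.1008 A.
Step 7 — Convert to polar: |I| = 0.2976 A, ∠I = 19.8°.

I = 0.2976∠19.8° A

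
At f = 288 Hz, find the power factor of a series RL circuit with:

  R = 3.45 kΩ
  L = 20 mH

Step 1 — Angular frequency: ω = 2π·f = 2π·288 = 1810 rad/s.
Step 2 — Component impedances:
  R: Z = R = 3450 Ω
  L: Z = jωL = j·1810·0.02 = 0 + j36.19 Ω
Step 3 — Series combination: Z_total = R + L = 3450 + j36.19 Ω = 3450∠0.6° Ω.
Step 4 — Power factor: PF = cos(φ) = Re(Z)/|Z| = 3450/3450.2 = 0.9999.
Step 5 — Type: Im(Z) = 36.19 ⇒ lagging (phase φ = 0.6°).

PF = 0.9999 (lagging, φ = 0.6°)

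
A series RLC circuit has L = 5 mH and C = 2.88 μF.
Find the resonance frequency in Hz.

Step 1 — Resonance condition Im(Z)=0 gives ω₀ = 1/√(LC).
Step 2 — ω₀ = 1/√(0.005·2.88e-06) = 8333 rad/s.
Step 3 — f₀ = ω₀/(2π) = 1326 Hz.

f₀ = 1326 Hz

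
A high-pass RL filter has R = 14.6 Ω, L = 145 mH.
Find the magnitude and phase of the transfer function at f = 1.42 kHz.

Step 1 — Angular frequency: ω = 2π·1420 = 8922 rad/s.
Step 2 — Transfer function: H(jω) = jωL/(R + jωL).
Step 3 — Numerator jωL = j·1294; denominator R + jωL = 14.6 + j1294.
Step 4 — H = 0.9999 + j0.01128.
Step 5 — Magnitude: |H| = 0.9999 (-0.0 dB); phase: φ = 0.6°.

|H| = 0.9999 (-0.0 dB), φ = 0.6°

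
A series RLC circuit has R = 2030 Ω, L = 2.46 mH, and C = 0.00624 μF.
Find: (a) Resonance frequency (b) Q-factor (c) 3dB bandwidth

Step 1 — Resonance condition Im(Z)=0 gives ω₀ = 1/√(LC).
Step 2 — ω₀ = 1/√(0.00246·6.24e-09) = 2.552e+05 rad/s.
Step 3 — f₀ = ω₀/(2π) = 4.062e+04 Hz.
Step 4 — Series Q: Q = ω₀L/R = 2.552e+05·0.00246/2030 = 0.3093.
Step 5 — 3dB bandwidth: Δω = ω₀/Q = 8.252e+05 rad/s; BW = Δω/(2π) = 1.313e+05 Hz.

(a) f₀ = 4.062e+04 Hz  (b) Q = 0.3093  (c) BW = 1.313e+05 Hz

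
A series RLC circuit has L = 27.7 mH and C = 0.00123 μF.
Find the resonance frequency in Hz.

Step 1 — Resonance condition Im(Z)=0 gives ω₀ = 1/√(LC).
Step 2 — ω₀ = 1/√(0.0277·1.23e-09) = 1.713e+05 rad/s.
Step 3 — f₀ = ω₀/(2π) = 2.727e+04 Hz.

f₀ = 2.727e+04 Hz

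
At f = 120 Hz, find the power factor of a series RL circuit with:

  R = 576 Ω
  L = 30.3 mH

Step 1 — Angular frequency: ω = 2π·f = 2π·120 = 754 rad/s.
Step 2 — Component impedances:
  R: Z = R = 576 Ω
  L: Z = jωL = j·754·0.0303 = 0 + j22.85 Ω
Step 3 — Series combination: Z_total = R + L = 576 + j22.85 Ω = 576.5∠2.3° Ω.
Step 4 — Power factor: PF = cos(φ) = Re(Z)/|Z| = 576/576.45 = 0.9992.
Step 5 — Type: Im(Z) = 22.85 ⇒ lagging (phase φ = 2.3°).

PF = 0.9992 (lagging, φ = 2.3°)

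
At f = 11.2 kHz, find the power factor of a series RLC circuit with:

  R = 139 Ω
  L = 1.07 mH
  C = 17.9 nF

Step 1 — Angular frequency: ω = 2π·f = 2π·1.12e+04 = 7.037e+04 rad/s.
Step 2 — Component impedances:
  R: Z = R = 139 Ω
  L: Z = jωL = j·7.037e+04·0.00107 = 0 + j75.3 Ω
  C: Z = 1/(jωC) = -j/(ω·C) = 0 - j793.9 Ω
Step 3 — Series combination: Z_total = R + L + C = 139 - j718.6 Ω = 731.9∠-79.1° Ω.
Step 4 — Power factor: PF = cos(φ) = Re(Z)/|Z| = 139/731.9 = 0.1899.
Step 5 — Type: Im(Z) = -718.6 ⇒ leading (phase φ = -79.1°).

PF = 0.1899 (leading, φ = -79.1°)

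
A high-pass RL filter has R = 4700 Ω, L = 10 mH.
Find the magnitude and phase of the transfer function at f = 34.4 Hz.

Step 1 — Angular frequency: ω = 2π·34.4 = 216.1 rad/s.
Step 2 — Transfer function: H(jω) = jωL/(R + jωL).
Step 3 — Numerator jωL = j·2.161; denominator R + jωL = 4700 + j2.161.
Step 4 — H = 2.115e-07 + j0.0004599.
Step 5 — Magnitude: |H| = 0.0004599 (-66.7 dB); phase: φ = 90.0°.

|H| = 0.0004599 (-66.7 dB), φ = 90.0°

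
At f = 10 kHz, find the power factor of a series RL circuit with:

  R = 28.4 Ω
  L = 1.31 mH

Step 1 — Angular frequency: ω = 2π·f = 2π·1e+04 = 6.283e+04 rad/s.
Step 2 — Component impedances:
  R: Z = R = 28.4 Ω
  L: Z = jωL = j·6.283e+04·0.00131 = 0 + j82.31 Ω
Step 3 — Series combination: Z_total = R + L = 28.4 + j82.31 Ω = 87.07∠71.0° Ω.
Step 4 — Power factor: PF = cos(φ) = Re(Z)/|Z| = 28.4/87.07 = 0.3262.
Step 5 — Type: Im(Z) = 82.31 ⇒ lagging (phase φ = 71.0°).

PF = 0.3262 (lagging, φ = 71.0°)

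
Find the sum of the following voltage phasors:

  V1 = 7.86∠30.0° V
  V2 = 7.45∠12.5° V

Step 1 — Convert each phasor to rectangular form:
  V1 = 7.86·(cos(30.0°) + j·sin(30.0°)) = 6.807 + j3.93 V
  V2 = 7.45·(cos(12.5°) + j·sin(12.5°)) = 7.273 + j1.612 V
Step 2 — Sum components: V_total = 14.08 + j5.542 V.
Step 3 — Convert to polar: |V_total| = 15.13 V, ∠V_total = 21.5°.

V_total = 15.13∠21.5° V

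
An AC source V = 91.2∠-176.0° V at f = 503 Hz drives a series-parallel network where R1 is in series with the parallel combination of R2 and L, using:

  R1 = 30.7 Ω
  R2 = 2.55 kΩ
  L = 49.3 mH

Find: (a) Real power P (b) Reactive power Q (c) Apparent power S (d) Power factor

Step 1 — Angular frequency: ω = 2π·f = 2π·503 = 3160 rad/s.
Step 2 — Component impedances:
  R1: Z = R = 30.7 Ω
  R2: Z = R = 2550 Ω
  L: Z = jωL = j·3160·0.0493 = 0 + j155.8 Ω
Step 3 — Parallel branch: R2 || L = 1/(1/R2 + 1/L) = 9.485 + j155.2 Ω.
Step 4 — Series with R1: Z_total = R1 + (R2 || L) = 40.18 + j155.2 Ω = 160.3∠75.5° Ω.
Step 5 — Source phasor: V = 91.2∠-176.0° V = -90.98 - j6.362 V.
Step 6 — Current: I = V / Z = -0.1806 + j0.5393 A = 0.5688∠108.5° A.
Step 7 — Complex power: S = V·I* = 13 + j50.22 VA.
Step 8 — Real power: P = Re(S) = 13 W.
Step 9 — Reactive power: Q = Im(S) = 50.22 VAR.
Step 10 — Apparent power: |S| = 51.87 VA.
Step 11 — Power factor: PF = P/|S| = 0.2506 (lagging).

(a) P = 13 W  (b) Q = 50.22 VAR  (c) S = 51.87 VA  (d) PF = 0.2506 (lagging)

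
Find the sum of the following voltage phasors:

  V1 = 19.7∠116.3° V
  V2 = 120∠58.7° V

Step 1 — Convert each phasor to rectangular form:
  V1 = 19.7·(cos(116.3°) + j·sin(116.3°)) = -8.729 + j17.66 V
  V2 = 120·(cos(58.7°) + j·sin(58.7°)) = 62.34 + j102.5 V
Step 2 — Sum components: V_total = 53.61 + j120.2 V.
Step 3 — Convert to polar: |V_total| = 131.6 V, ∠V_total = 66.0°.

V_total = 131.6∠66.0° V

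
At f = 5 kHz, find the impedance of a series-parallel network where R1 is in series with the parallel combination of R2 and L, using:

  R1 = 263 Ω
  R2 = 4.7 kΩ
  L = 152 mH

Step 1 — Angular frequency: ω = 2π·f = 2π·5000 = 3.142e+04 rad/s.
Step 2 — Component impedances:
  R1: Z = R = 263 Ω
  R2: Z = R = 4700 Ω
  L: Z = jωL = j·3.142e+04·0.152 = 0 + j4775 Ω
Step 3 — Parallel branch: R2 || L = 1/(1/R2 + 1/L) = 2387 + j2350 Ω.
Step 4 — Series with R1: Z_total = R1 + (R2 || L) = 2650 + j2350 Ω = 3542∠41.6° Ω.

Z = 2650 + j2350 Ω = 3542∠41.6° Ω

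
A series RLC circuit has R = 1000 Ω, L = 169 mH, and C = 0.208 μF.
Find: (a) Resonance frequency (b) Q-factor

Step 1 — Resonance condition Im(Z)=0 gives ω₀ = 1/√(LC).
Step 2 — ω₀ = 1/√(0.169·2.08e-07) = 5334 rad/s.
Step 3 — f₀ = ω₀/(2π) = 848.9 Hz.
Step 4 — Series Q: Q = ω₀L/R = 5334·0.169/1000 = 0.9014.

(a) f₀ = 848.9 Hz  (b) Q = 0.9014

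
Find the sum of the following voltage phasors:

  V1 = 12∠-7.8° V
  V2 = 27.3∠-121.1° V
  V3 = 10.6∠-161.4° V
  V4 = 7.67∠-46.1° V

Step 1 — Convert each phasor to rectangular form:
  V1 = 12·(cos(-7.8°) + j·sin(-7.8°)) = 11.89 - j1.629 V
  V2 = 27.3·(cos(-121.1°) + j·sin(-121.1°)) = -14.1 - j23.38 V
  V3 = 10.6·(cos(-161.4°) + j·sin(-161.4°)) = -10.05 - j3.381 V
  V4 = 7.67·(cos(-46.1°) + j·sin(-46.1°)) = 5.318 - j5.527 V
Step 2 — Sum components: V_total = -6.94 - j33.91 V.
Step 3 — Convert to polar: |V_total| = 34.62 V, ∠V_total = -101.6°.

V_total = 34.62∠-101.6° V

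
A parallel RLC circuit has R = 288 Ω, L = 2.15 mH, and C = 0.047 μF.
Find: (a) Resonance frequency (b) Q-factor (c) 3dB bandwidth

Step 1 — Resonance: ω₀ = 1/√(LC) = 1/√(0.00215·4.7e-08) = 9.948e+04 rad/s.
Step 2 — f₀ = ω₀/(2π) = 1.583e+04 Hz.
Step 3 — Parallel Q: Q = R/(ω₀L) = 288/(9.948e+04·0.00215) = 1.347.
Step 4 — Bandwidth: Δω = ω₀/Q = 7.388e+04 rad/s; BW = Δω/(2π) = 1.176e+04 Hz.

(a) f₀ = 1.583e+04 Hz  (b) Q = 1.347  (c) BW = 1.176e+04 Hz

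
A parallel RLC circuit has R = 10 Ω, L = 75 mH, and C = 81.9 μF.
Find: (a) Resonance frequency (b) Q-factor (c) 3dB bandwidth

Step 1 — Resonance: ω₀ = 1/√(LC) = 1/√(0.075·8.19e-05) = 403.5 rad/s.
Step 2 — f₀ = ω₀/(2π) = 64.22 Hz.
Step 3 — Parallel Q: Q = R/(ω₀L) = 10/(403.5·0.075) = 0.3305.
Step 4 — Bandwidth: Δω = ω₀/Q = 1221 rad/s; BW = Δω/(2π) = 194.3 Hz.

(a) f₀ = 64.22 Hz  (b) Q = 0.3305  (c) BW = 194.3 Hz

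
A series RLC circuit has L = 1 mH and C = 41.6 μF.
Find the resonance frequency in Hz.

Step 1 — Resonance condition Im(Z)=0 gives ω₀ = 1/√(LC).
Step 2 — ω₀ = 1/√(0.001·4.16e-05) = 4903 rad/s.
Step 3 — f₀ = ω₀/(2π) = 780.3 Hz.

f₀ = 780.3 Hz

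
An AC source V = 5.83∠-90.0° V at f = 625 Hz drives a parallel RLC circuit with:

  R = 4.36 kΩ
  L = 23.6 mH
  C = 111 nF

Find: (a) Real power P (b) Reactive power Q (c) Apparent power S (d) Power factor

Step 1 — Angular frequency: ω = 2π·f = 2π·625 = 3927 rad/s.
Step 2 — Component impedances:
  R: Z = R = 4360 Ω
  L: Z = jωL = j·3927·0.0236 = 0 + j92.68 Ω
  C: Z = 1/(jωC) = -j/(ω·C) = 0 - j2294 Ω
Step 3 — Parallel combination: 1/Z_total = 1/R + 1/L + 1/C; Z_total = 2.138 + j96.53 Ω = 96.55∠88.7° Ω.
Step 4 — Source phasor: V = 5.83∠-90.0° V = 0 - j5.83 V.
Step 5 — Current: I = V / Z = -0.06037 - j0.001337 A = 0.06038∠-178.7° A.
Step 6 — Complex power: S = V·I* = 0.007796 + j0.3519 VA.
Step 7 — Real power: P = Re(S) = 0.007796 W.
Step 8 — Reactive power: Q = Im(S) = 0.3519 VAR.
Step 9 — Apparent power: |S| = 0.352 VA.
Step 10 — Power factor: PF = P/|S| = 0.02215 (lagging).

(a) P = 0.007796 W  (b) Q = 0.3519 VAR  (c) S = 0.352 VA  (d) PF = 0.02215 (lagging)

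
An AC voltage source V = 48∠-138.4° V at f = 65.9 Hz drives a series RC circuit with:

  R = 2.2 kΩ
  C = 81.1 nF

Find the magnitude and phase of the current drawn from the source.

Step 1 — Angular frequency: ω = 2π·f = 2π·65.9 = 414.1 rad/s.
Step 2 — Component impedances:
  R: Z = R = 2200 Ω
  C: Z = 1/(jωC) = -j/(ω·C) = 0 - j2.978e+04 Ω
Step 3 — Series combination: Z_total = R + C = 2200 - j2.978e+04 Ω = 2.986e+04∠-85.8° Ω.
Step 4 — Source phasor: V = 48∠-138.4° V = -35.89 - j31.87 V.
Step 5 — Ohm's law: I = V / Z_total = (-35.89 - j31.87) / (2200 - j2.978e+04) = 0.0009758 - j0.001277 A.
Step 6 — Convert to polar: |I| = 0.001607 A, ∠I = -52.6°.

I = 0.001607∠-52.6° A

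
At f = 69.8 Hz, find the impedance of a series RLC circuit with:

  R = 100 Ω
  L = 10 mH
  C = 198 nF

Step 1 — Angular frequency: ω = 2π·f = 2π·69.8 = 438.6 rad/s.
Step 2 — Component impedances:
  R: Z = R = 100 Ω
  L: Z = jωL = j·438.6·0.01 = 0 + j4.386 Ω
  C: Z = 1/(jωC) = -j/(ω·C) = 0 - j1.152e+04 Ω
Step 3 — Series combination: Z_total = R + L + C = 100 - j1.151e+04 Ω = 1.151e+04∠-89.5° Ω.

Z = 100 - j1.151e+04 Ω = 1.151e+04∠-89.5° Ω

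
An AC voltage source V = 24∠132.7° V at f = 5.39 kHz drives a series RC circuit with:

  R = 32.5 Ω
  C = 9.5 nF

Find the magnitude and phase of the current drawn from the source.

Step 1 — Angular frequency: ω = 2π·f = 2π·5390 = 3.387e+04 rad/s.
Step 2 — Component impedances:
  R: Z = R = 32.5 Ω
  C: Z = 1/(jωC) = -j/(ω·C) = 0 - j3108 Ω
Step 3 — Series combination: Z_total = R + C = 32.5 - j3108 Ω = 3108∠-89.4° Ω.
Step 4 — Source phasor: V = 24∠132.7° V = -16.28 + j17.64 V.
Step 5 — Ohm's law: I = V / Z_total = (-16.28 + j17.64) / (32.5 - j3108) = -0.005729 - j0.005177 A.
Step 6 — Convert to polar: |I| = 0.007721 A, ∠I = -137.9°.

I = 0.007721∠-137.9° A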